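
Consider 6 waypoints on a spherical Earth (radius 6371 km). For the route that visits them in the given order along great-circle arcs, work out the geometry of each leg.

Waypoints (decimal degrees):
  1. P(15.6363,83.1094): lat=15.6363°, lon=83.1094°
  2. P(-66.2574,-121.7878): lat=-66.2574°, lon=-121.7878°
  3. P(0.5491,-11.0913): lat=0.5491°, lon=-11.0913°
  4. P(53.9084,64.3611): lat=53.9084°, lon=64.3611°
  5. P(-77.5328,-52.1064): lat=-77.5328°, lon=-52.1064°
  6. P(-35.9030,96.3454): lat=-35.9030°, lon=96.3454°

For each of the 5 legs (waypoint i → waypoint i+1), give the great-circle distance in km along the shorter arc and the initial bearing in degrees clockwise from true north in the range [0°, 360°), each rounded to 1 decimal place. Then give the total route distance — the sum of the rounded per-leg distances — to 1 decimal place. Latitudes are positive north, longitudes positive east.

Leg 1: φ1=0.2729049, φ2=-1.1564098, Δφ=-1.4293147, Δλ=-3.5761308 rad; a=sin²(Δφ/2)+cosφ1·cosφ2·sin²(Δλ/2)=0.7992061196; c=2·atan2(√a, √(1-a))=2.212314208; dist=6371·c=14094.654 ≈ 14094.7 km; running total=14094.7 km
Leg 1 bearing: y=sinΔλ·cosφ2=0.16950316, x=cosφ1·sinφ2-sinφ1·cosφ2·cosΔλ=-0.78305266; θ=atan2(y, x)=167.7859° ≈ 167.8°
Leg 2: φ1=-1.1564098, φ2=0.0095836, Δφ=1.1659934, Δλ=1.9320184 rad; a=sin²(Δφ/2)+cosφ1·cosφ2·sin²(Δλ/2)=0.5755309196; c=2·atan2(√a, √(1-a))=1.722438678; dist=6371·c=10973.657 ≈ 10973.7 km; running total=25068.4 km
Leg 2 bearing: y=sinΔλ·cosφ2=0.93542266, x=cosφ1·sinφ2-sinφ1·cosφ2·cosΔλ=-0.31963223; θ=atan2(y, x)=108.8652° ≈ 108.9°
Leg 3: φ1=0.0095836, φ2=0.9408791, Δφ=0.9312955, Δλ=1.3168928 rad; a=sin²(Δφ/2)+cosφ1·cosφ2·sin²(Δλ/2)=0.4221477766; c=2·atan2(√a, √(1-a))=1.414455769; dist=6371·c=9011.498 ≈ 9011.5 km; running total=34079.9 km
Leg 3 bearing: y=sinΔλ·cosφ2=0.57019164, x=cosφ1·sinφ2-sinφ1·cosφ2·cosΔλ=0.80662111; θ=atan2(y, x)=35.2561° ≈ 35.3°
Leg 4: φ1=0.9408791, φ2=-1.3532026, Δφ=-2.2940817, Δλ=-2.0327413 rad; a=sin²(Δφ/2)+cosφ1·cosφ2·sin²(Δλ/2)=0.9228501336; c=2·atan2(√a, √(1-a))=2.578672334; dist=6371·c=16428.721 ≈ 16428.7 km; running total=50508.6 km
Leg 4 bearing: y=sinΔλ·cosφ2=-0.19325365, x=cosφ1·sinφ2-sinφ1·cosφ2·cosΔλ=-0.49743752; θ=atan2(y, x)=-158.7689° <0 so +360° → 201.2311° ≈ 201.2°
Leg 5: φ1=-1.3532026, φ2=-0.6266256, Δφ=0.7265771, Δλ=2.5909727 rad; a=sin²(Δφ/2)+cosφ1·cosφ2·sin²(Δλ/2)=0.2882168252; c=2·atan2(√a, √(1-a))=1.133417659; dist=6371·c=7221.004 ≈ 7221.0 km; running total=57729.6 km
Leg 5 bearing: y=sinΔλ·cosφ2=0.42381041, x=cosφ1·sinφ2-sinφ1·cosφ2·cosΔλ=-0.80060995; θ=atan2(y, x)=152.1051° ≈ 152.1°

Leg 1: dist=14094.7 km, bearing=167.8°
Leg 2: dist=10973.7 km, bearing=108.9°
Leg 3: dist=9011.5 km, bearing=35.3°
Leg 4: dist=16428.7 km, bearing=201.2°
Leg 5: dist=7221.0 km, bearing=152.1°
Total: 57729.6 km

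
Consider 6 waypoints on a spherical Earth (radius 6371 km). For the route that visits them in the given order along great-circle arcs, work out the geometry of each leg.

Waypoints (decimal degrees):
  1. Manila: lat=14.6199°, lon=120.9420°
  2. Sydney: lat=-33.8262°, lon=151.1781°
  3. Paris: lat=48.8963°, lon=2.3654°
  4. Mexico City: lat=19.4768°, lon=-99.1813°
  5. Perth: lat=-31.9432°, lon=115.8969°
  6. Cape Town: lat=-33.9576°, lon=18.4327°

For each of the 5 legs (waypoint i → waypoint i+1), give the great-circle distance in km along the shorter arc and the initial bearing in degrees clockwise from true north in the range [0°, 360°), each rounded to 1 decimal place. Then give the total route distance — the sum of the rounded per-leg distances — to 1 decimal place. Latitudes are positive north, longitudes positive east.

Leg 1: dist=6267.0 km, bearing=149.8°
Leg 2: dist=16952.7 km, bearing=312.6°
Leg 3: dist=9195.1 km, bearing=291.4°
Leg 4: dist=16258.2 km, bearing=241.3°
Leg 5: dist=8698.0 km, bearing=237.2°
Total: 57371.0 km

Leg 1: φ1=0.2551654, φ2=-0.5903786, Δφ=-0.8455440, Δλ=0.5277195 rad; a=sin²(Δφ/2)+cosφ1·cosφ2·sin²(Δλ/2)=0.2230154357; c=2·atan2(√a, √(1-a))=0.983672100; dist=6371·c=6266.975 ≈ 6267.0 km; running total=6267.0 km
Leg 1 bearing: y=sinΔλ·cosφ2=0.41832605, x=cosφ1·sinφ2-sinφ1·cosφ2·cosΔλ=-0.71980659; θ=atan2(y, x)=149.8364° ≈ 149.8°
Leg 2: φ1=-0.5903786, φ2=0.8534014, Δφ=1.4437800, Δλ=-2.5972716 rad; a=sin²(Δφ/2)+cosφ1·cosφ2·sin²(Δλ/2)=0.9433397627; c=2·atan2(√a, √(1-a))=2.660910096; dist=6371·c=16952.658 ≈ 16952.7 km; running total=23219.7 km
Leg 2 bearing: y=sinΔλ·cosφ2=-0.34043869, x=cosφ1·sinφ2-sinφ1·cosφ2·cosΔλ=0.31289123; θ=atan2(y, x)=-47.4144° <0 so +360° → 312.5856° ≈ 312.6°
Leg 3: φ1=0.8534014, φ2=0.3399343, Δφ=-0.5134671, Δλ=-1.7723243 rad; a=sin²(Δφ/2)+cosφ1·cosφ2·sin²(Δλ/2)=0.4364105951; c=2·atan2(√a, √(1-a))=1.443272156; dist=6371·c=9195.087 ≈ 9195.1 km; running total=32414.8 km
Leg 3 bearing: y=sinΔλ·cosφ2=-0.92369655, x=cosφ1·sinφ2-sinφ1·cosφ2·cosΔλ=0.36140037; θ=atan2(y, x)=-68.6319° <0 so +360° → 291.3681° ≈ 291.4°
Leg 4: φ1=0.3399343, φ2=-0.5575140, Δφ=-0.8974483, Δλ=3.7538227 rad; a=sin²(Δφ/2)+cosφ1·cosφ2·sin²(Δλ/2)=0.9155574174; c=2·atan2(√a, √(1-a))=2.551905753; dist=6371·c=16258.192 ≈ 16258.2 km; running total=48673.0 km
Leg 4 bearing: y=sinΔλ·cosφ2=-0.48766975, x=cosφ1·sinφ2-sinφ1·cosφ2·cosΔλ=-0.26725708; θ=atan2(y, x)=-118.7240° <0 so +360° → 241.2760° ≈ 241.3°
Leg 5: φ1=-0.5575140, φ2=-0.5926719, Δφ=-0.0351579, Δλ=-1.7010712 rad; a=sin²(Δφ/2)+cosφ1·cosφ2·sin²(Δλ/2)=0.3979513241; c=2·atan2(√a, √(1-a))=1.365254765; dist=6371·c=8698.038 ≈ 8698.0 km; running total=57371.0 km
Leg 5 bearing: y=sinΔλ·cosφ2=-0.82242258, x=cosφ1·sinφ2-sinφ1·cosφ2·cosΔλ=-0.53100412; θ=atan2(y, x)=-122.8487° <0 so +360° → 237.1513° ≈ 237.2°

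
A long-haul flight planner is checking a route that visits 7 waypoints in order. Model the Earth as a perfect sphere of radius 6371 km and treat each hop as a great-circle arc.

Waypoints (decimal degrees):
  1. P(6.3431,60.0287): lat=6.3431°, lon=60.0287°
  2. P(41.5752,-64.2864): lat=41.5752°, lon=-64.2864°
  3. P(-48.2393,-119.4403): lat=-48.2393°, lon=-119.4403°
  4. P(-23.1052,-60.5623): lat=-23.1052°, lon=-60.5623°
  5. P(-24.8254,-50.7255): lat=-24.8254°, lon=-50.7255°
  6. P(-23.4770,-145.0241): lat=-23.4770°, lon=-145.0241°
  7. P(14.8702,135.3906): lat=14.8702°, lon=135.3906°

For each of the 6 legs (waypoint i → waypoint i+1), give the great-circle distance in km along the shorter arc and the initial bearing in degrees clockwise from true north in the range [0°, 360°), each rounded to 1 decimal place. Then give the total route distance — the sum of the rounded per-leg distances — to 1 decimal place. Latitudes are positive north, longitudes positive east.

Leg 1: dist=12257.3 km, bearing=318.8°
Leg 2: dist=11357.6 km, bearing=214.0°
Leg 3: dist=5833.0 km, bearing=83.2°
Leg 4: dist=1017.4 km, bearing=102.8°
Leg 5: dist=9338.2 km, bearing=246.9°
Leg 6: dist=9637.7 km, bearing=287.8°
Total: 49441.2 km

Leg 1: φ1=0.1107080, φ2=0.7256241, Δφ=0.6149161, Δλ=-2.1697078 rad; a=sin²(Δφ/2)+cosφ1·cosφ2·sin²(Δλ/2)=0.6729152911; c=2·atan2(√a, √(1-a))=1.923920170; dist=6371·c=12257.295 ≈ 12257.3 km; running total=12257.3 km
Leg 1 bearing: y=sinΔλ·cosφ2=-0.61788095, x=cosφ1·sinφ2-sinφ1·cosφ2·cosΔλ=0.70613338; θ=atan2(y, x)=-41.1866° <0 so +360° → 318.8134° ≈ 318.8°
Leg 2: φ1=0.7256241, φ2=-0.8419346, Δφ=-1.5675587, Δλ=-0.9626172 rad; a=sin²(Δφ/2)+cosφ1·cosφ2·sin²(Δλ/2)=0.6051606218; c=2·atan2(√a, √(1-a))=1.782699868; dist=6371·c=11357.581 ≈ 11357.6 km; running total=23614.9 km
Leg 2 bearing: y=sinΔλ·cosφ2=-0.54659659, x=cosφ1·sinφ2-sinφ1·cosφ2·cosΔλ=-0.81055360; θ=atan2(y, x)=-146.0063° <0 so +360° → 213.9937° ≈ 214.0°
Leg 3: φ1=-0.8419346, φ2=-0.4032618, Δφ=0.4386728, Δλ=1.0276150 rad; a=sin²(Δφ/2)+cosφ1·cosφ2·sin²(Δλ/2)=0.1953262625; c=2·atan2(√a, √(1-a))=0.915558953; dist=6371·c=5833.026 ≈ 5833.0 km; running total=29447.9 km
Leg 3 bearing: y=sinΔλ·cosφ2=0.78739990, x=cosφ1·sinφ2-sinφ1·cosφ2·cosΔλ=0.09325802; θ=atan2(y, x)=83.2455° ≈ 83.2°
Leg 4: φ1=-0.4032618, φ2=-0.4332850, Δφ=-0.0300232, Δλ=0.1716845 rad; a=sin²(Δφ/2)+cosφ1·cosφ2·sin²(Δλ/2)=0.0063617147; c=2·atan2(√a, √(1-a))=0.159690339; dist=6371·c=1017.387 ≈ 1017.4 km; running total=30465.3 km
Leg 4 bearing: y=sinΔλ·cosφ2=0.15505508, x=cosφ1·sinφ2-sinφ1·cosφ2·cosΔλ=-0.03525474; θ=atan2(y, x)=102.8095° ≈ 102.8°
Leg 5: φ1=-0.4332850, φ2=-0.4097509, Δφ=0.0235340, Δλ=-1.6458211 rad; a=sin²(Δφ/2)+cosφ1·cosφ2·sin²(Δλ/2)=0.4475672921; c=2·atan2(√a, √(1-a))=1.465737757; dist=6371·c=9338.215 ≈ 9338.2 km; running total=39803.5 km
Leg 5 bearing: y=sinΔλ·cosφ2=-0.91463990, x=cosφ1·sinφ2-sinφ1·cosφ2·cosΔλ=-0.39043195; θ=atan2(y, x)=-113.1162° <0 so +360° → 246.8838° ≈ 246.9°
Leg 6: φ1=-0.4097509, φ2=0.2595340, Δφ=0.6692849, Δλ=4.8941598 rad; a=sin²(Δφ/2)+cosφ1·cosφ2·sin²(Δλ/2)=0.4709911235; c=2·atan2(√a, √(1-a))=1.512745976; dist=6371·c=9637.705 ≈ 9637.7 km; running total=49441.2 km
Leg 6 bearing: y=sinΔλ·cosφ2=-0.95058656, x=cosφ1·sinφ2-sinφ1·cosφ2·cosΔλ=0.30499039; θ=atan2(y, x)=-72.2115° <0 so +360° → 287.7885° ≈ 287.8°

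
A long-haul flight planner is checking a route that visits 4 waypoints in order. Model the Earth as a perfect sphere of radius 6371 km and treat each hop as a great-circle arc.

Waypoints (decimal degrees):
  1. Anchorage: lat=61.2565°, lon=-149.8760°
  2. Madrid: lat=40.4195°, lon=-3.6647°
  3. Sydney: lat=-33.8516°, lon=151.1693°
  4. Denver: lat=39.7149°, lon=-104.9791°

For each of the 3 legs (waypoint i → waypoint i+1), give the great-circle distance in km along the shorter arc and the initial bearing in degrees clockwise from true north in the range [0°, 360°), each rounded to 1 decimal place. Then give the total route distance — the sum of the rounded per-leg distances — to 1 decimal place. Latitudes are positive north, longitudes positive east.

Leg 1: dist=8304.0 km, bearing=26.0°
Leg 2: dist=17677.2 km, bearing=79.8°
Leg 3: dist=13408.9 km, bearing=60.2°
Total: 39390.1 km

Leg 1: φ1=1.0691276, φ2=0.7054534, Δφ=-0.3636743, Δλ=2.5518686 rad; a=sin²(Δφ/2)+cosφ1·cosφ2·sin²(Δλ/2)=0.3678924315; c=2·atan2(√a, √(1-a))=1.303406277; dist=6371·c=8304.001 ≈ 8304.0 km; running total=8304.0 km
Leg 1 bearing: y=sinΔλ·cosφ2=0.42339291, x=cosφ1·sinφ2-sinφ1·cosφ2·cosΔλ=0.86656148; θ=atan2(y, x)=26.0397° ≈ 26.0°
Leg 2: φ1=0.7054534, φ2=-0.5908219, Δφ=-1.2962752, Δλ=2.7023631 rad; a=sin²(Δφ/2)+cosφ1·cosφ2·sin²(Δλ/2)=0.9667112305; c=2·atan2(√a, √(1-a))=2.774632972; dist=6371·c=17677.187 ≈ 17677.2 km; running total=25981.2 km
Leg 2 bearing: y=sinΔλ·cosφ2=0.35315654, x=cosφ1·sinφ2-sinφ1·cosφ2·cosΔλ=0.06326899; θ=atan2(y, x)=79.8431° ≈ 79.8°
Leg 3: φ1=-0.5908219, φ2=0.6931558, Δφ=1.2839776, Δλ=-4.4706330 rad; a=sin²(Δφ/2)+cosφ1·cosφ2·sin²(Δλ/2)=0.7544376733; c=2·atan2(√a, √(1-a))=2.104674152; dist=6371·c=13408.879 ≈ 13408.9 km; running total=39390.1 km
Leg 3 bearing: y=sinΔλ·cosφ2=0.74686339, x=cosφ1·sinφ2-sinφ1·cosφ2·cosΔλ=0.42806654; θ=atan2(y, x)=60.1807° ≈ 60.2°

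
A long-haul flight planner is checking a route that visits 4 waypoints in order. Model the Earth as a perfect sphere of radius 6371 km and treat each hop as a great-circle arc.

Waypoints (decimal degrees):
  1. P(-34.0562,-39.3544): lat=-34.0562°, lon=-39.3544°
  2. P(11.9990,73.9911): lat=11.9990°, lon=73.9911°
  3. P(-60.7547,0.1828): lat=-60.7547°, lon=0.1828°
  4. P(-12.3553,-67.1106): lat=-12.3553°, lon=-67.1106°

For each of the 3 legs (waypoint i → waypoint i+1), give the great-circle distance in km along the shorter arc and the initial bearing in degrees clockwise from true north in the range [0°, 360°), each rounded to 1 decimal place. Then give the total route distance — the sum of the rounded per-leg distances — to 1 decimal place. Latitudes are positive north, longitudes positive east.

Leg 1: φ1=-0.5943928, φ2=0.2094221, Δφ=0.8038149, Δλ=1.9782522 rad; a=sin²(Δφ/2)+cosφ1·cosφ2·sin²(Δλ/2)=0.7187790892; c=2·atan2(√a, √(1-a))=2.023677621; dist=6371·c=12892.850 ≈ 12892.9 km; running total=12892.9 km
Leg 1 bearing: y=sinΔλ·cosφ2=0.89807192, x=cosφ1·sinφ2-sinφ1·cosφ2·cosΔλ=-0.04482923; θ=atan2(y, x)=92.8577° ≈ 92.9°
Leg 2: φ1=0.2094221, φ2=-1.0603696, Δφ=-1.2697916, Δλ=-1.2881979 rad; a=sin²(Δφ/2)+cosφ1·cosφ2·sin²(Δλ/2)=0.5240695165; c=2·atan2(√a, √(1-a))=1.618953972; dist=6371·c=10314.356 ≈ 10314.4 km; running total=23207.3 km
Leg 2 bearing: y=sinΔλ·cosφ2=-0.46917090, x=cosφ1·sinφ2-sinφ1·cosφ2·cosΔλ=-0.88179436; θ=atan2(y, x)=-151.9842° <0 so +360° → 208.0158° ≈ 208.0°
Leg 3: φ1=-1.0603696, φ2=-0.2156407, Δφ=0.8447289, Δλ=-1.1744914 rad; a=sin²(Δφ/2)+cosφ1·cosφ2·sin²(Δλ/2)=0.3145410691; c=2·atan2(√a, √(1-a))=1.190799135; dist=6371·c=7586.581 ≈ 7586.6 km; running total=30793.9 km
Leg 3 bearing: y=sinΔλ·cosφ2=-0.90112823, x=cosφ1·sinφ2-sinφ1·cosφ2·cosΔλ=0.22447241; θ=atan2(y, x)=-76.0122° <0 so +360° → 283.9878° ≈ 284.0°

Leg 1: dist=12892.9 km, bearing=92.9°
Leg 2: dist=10314.4 km, bearing=208.0°
Leg 3: dist=7586.6 km, bearing=284.0°
Total: 30793.9 km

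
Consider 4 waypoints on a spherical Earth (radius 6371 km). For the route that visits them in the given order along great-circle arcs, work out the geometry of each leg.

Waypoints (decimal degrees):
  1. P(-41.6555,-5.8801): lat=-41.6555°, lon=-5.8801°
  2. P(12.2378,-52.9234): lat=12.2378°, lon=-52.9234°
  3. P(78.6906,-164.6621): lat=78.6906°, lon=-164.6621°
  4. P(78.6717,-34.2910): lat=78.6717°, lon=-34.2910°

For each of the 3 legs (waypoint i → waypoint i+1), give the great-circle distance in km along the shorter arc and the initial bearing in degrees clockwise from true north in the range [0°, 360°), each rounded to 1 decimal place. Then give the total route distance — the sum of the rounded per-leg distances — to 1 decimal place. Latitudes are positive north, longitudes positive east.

Leg 1: dist=7683.9 km, bearing=310.0°
Leg 2: dist=9132.8 km, bearing=349.4°
Leg 3: dist=2282.1 km, bearing=25.3°
Total: 19098.8 km

Leg 1: φ1=-0.7270256, φ2=0.2135899, Δφ=0.9406155, Δλ=-0.8210605 rad; a=sin²(Δφ/2)+cosφ1·cosφ2·sin²(Δλ/2)=0.3216550969; c=2·atan2(√a, √(1-a))=1.206074100; dist=6371·c=7683.898 ≈ 7683.9 km; running total=7683.9 km
Leg 1 bearing: y=sinΔλ·cosφ2=-0.71523810, x=cosφ1·sinφ2-sinφ1·cosφ2·cosΔλ=0.60100486; θ=atan2(y, x)=-49.9601° <0 so +360° → 310.0399° ≈ 310.0°
Leg 2: φ1=0.2135899, φ2=1.3734101, Δφ=1.1598202, Δλ=-1.9502082 rad; a=sin²(Δφ/2)+cosφ1·cosφ2·sin²(Δλ/2)=0.4315644162; c=2·atan2(√a, √(1-a))=1.433494165; dist=6371·c=9132.791 ≈ 9132.8 km; running total=16816.7 km
Leg 2 bearing: y=sinΔλ·cosφ2=-0.18216040, x=cosφ1·sinφ2-sinφ1·cosφ2·cosΔλ=0.97369598; θ=atan2(y, x)=-10.5965° <0 so +360° → 349.4035° ≈ 349.4°
Leg 3: φ1=1.3734101, φ2=1.3730802, Δφ=-0.0003299, Δλ=2.2754049 rad; a=sin²(Δφ/2)+cosφ1·cosφ2·sin²(Δλ/2)=0.0317365662; c=2·atan2(√a, √(1-a))=0.358207226; dist=6371·c=2282.138 ≈ 2282.1 km; running total=19098.8 km
Leg 3 bearing: y=sinΔλ·cosφ2=0.14965353, x=cosφ1·sinφ2-sinφ1·cosφ2·cosΔλ=0.31705086; θ=atan2(y, x)=25.2681° ≈ 25.3°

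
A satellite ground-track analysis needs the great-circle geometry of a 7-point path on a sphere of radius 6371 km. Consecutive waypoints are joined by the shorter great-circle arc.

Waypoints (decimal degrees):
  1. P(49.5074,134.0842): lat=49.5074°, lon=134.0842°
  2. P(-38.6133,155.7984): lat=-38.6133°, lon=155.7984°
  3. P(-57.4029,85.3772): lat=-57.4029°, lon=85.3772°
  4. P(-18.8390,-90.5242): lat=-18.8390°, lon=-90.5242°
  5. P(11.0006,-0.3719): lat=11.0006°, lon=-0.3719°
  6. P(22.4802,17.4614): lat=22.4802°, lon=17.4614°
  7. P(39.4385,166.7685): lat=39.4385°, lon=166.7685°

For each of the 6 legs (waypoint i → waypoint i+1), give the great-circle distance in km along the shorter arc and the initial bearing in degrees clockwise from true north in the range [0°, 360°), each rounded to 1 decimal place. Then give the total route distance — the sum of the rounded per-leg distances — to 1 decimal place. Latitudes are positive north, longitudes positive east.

Leg 1: dist=10028.0 km, bearing=163.2°
Leg 2: dist=5357.1 km, bearing=222.9°
Leg 3: dist=11528.8 km, bearing=184.0°
Leg 4: dist=10416.1 km, bearing=79.6°
Leg 5: dist=2284.2 km, bearing=53.7°
Leg 6: dist=12427.4 km, bearing=25.1°
Total: 52041.6 km

Leg 1: φ1=0.8640671, φ2=-0.6739292, Δφ=-1.5379964, Δλ=0.3789843 rad; a=sin²(Δφ/2)+cosφ1·cosφ2·sin²(Δλ/2)=0.5016047844; c=2·atan2(√a, √(1-a))=1.574005901; dist=6371·c=10027.992 ≈ 10028.0 km; running total=10028.0 km
Leg 1 bearing: y=sinΔλ·cosφ2=0.28909103, x=cosφ1·sinφ2-sinφ1·cosφ2·cosΔλ=-0.95729623; θ=atan2(y, x)=163.1964° ≈ 163.2°
Leg 2: φ1=-0.6739292, φ2=-1.0018696, Δφ=-0.3279404, Δλ=-1.2290818 rad; a=sin²(Δφ/2)+cosφ1·cosφ2·sin²(Δλ/2)=0.1665900129; c=2·atan2(√a, √(1-a))=0.840862968; dist=6371·c=5357.138 ≈ 5357.1 km; running total=15385.1 km
Leg 2 bearing: y=sinΔλ·cosφ2=-0.50757970, x=cosφ1·sinφ2-sinφ1·cosφ2·cosΔλ=-0.54563172; θ=atan2(y, x)=-137.0692° <0 so +360° → 222.9308° ≈ 222.9°
Leg 3: φ1=-1.0018696, φ2=-0.3288026, Δφ=0.6730670, Δλ=-3.0700586 rad; a=sin²(Δφ/2)+cosφ1·cosφ2·sin²(Δλ/2)=0.6182596186; c=2·atan2(√a, √(1-a))=1.809578200; dist=6371·c=11528.823 ≈ 11528.8 km; running total=26913.9 km
Leg 3 bearing: y=sinΔλ·cosφ2=-0.06764424, x=cosφ1·sinφ2-sinφ1·cosφ2·cosΔλ=-0.96926926; θ=atan2(y, x)=-176.0079° <0 so +360° → 183.9921° ≈ 184.0°
Leg 4: φ1=-0.3288026, φ2=0.1919967, Δφ=0.5207993, Δλ=1.5734545 rad; a=sin²(Δφ/2)+cosφ1·cosφ2·sin²(Δλ/2)=0.5320434796; c=2·atan2(√a, √(1-a))=1.634927236; dist=6371·c=10416.121 ≈ 10416.1 km; running total=37330.0 km
Leg 4 bearing: y=sinΔλ·cosφ2=0.98162172, x=cosφ1·sinφ2-sinφ1·cosφ2·cosΔλ=0.17975446; θ=atan2(y, x)=79.6230° ≈ 79.6°
Leg 5: φ1=0.1919967, φ2=0.3923535, Δφ=0.2003568, Δλ=0.3112498 rad; a=sin²(Δφ/2)+cosφ1·cosφ2·sin²(Δλ/2)=0.0317929496; c=2·atan2(√a, √(1-a))=0.358528731; dist=6371·c=2284.187 ≈ 2284.2 km; running total=39614.2 km
Leg 5 bearing: y=sinΔλ·cosφ2=0.28297732, x=cosφ1·sinφ2-sinφ1·cosφ2·cosΔλ=0.20749089; θ=atan2(y, x)=53.7496° ≈ 53.7°
Leg 6: φ1=0.3923535, φ2=0.6883317, Δφ=0.2959782, Δλ=2.6059005 rad; a=sin²(Δφ/2)+cosφ1·cosφ2·sin²(Δλ/2)=0.6853783923; c=2·atan2(√a, √(1-a))=1.950620075; dist=6371·c=12427.400 ≈ 12427.4 km; running total=52041.6 km
Leg 6 bearing: y=sinΔλ·cosφ2=0.39421352, x=cosφ1·sinφ2-sinφ1·cosφ2·cosΔλ=0.84091326; θ=atan2(y, x)=25.1168° ≈ 25.1°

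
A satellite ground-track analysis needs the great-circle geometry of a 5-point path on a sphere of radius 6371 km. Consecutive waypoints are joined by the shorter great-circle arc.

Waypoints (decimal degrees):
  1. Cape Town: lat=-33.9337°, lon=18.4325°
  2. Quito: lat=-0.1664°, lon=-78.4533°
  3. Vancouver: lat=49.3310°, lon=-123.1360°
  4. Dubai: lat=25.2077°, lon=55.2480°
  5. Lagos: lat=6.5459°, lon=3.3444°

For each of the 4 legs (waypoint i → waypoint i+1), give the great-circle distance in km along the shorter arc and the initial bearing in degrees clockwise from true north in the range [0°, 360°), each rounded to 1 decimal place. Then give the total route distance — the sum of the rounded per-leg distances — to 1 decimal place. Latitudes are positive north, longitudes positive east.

Leg 1: φ1=-0.5922548, φ2=-0.0029042, Δφ=0.5893506, Δλ=-1.6909762 rad; a=sin²(Δφ/2)+cosφ1·cosφ2·sin²(Δλ/2)=0.5489249150; c=2·atan2(√a, √(1-a))=1.668802979; dist=6371·c=10631.944 ≈ 10631.9 km; running total=10631.9 km
Leg 1 bearing: y=sinΔλ·cosφ2=-0.99278290, x=cosφ1·sinφ2-sinφ1·cosφ2·cosΔλ=-0.06933633; θ=atan2(y, x)=-93.9951° <0 so +360° → 266.0049° ≈ 266.0°
Leg 2: φ1=-0.0029042, φ2=0.8609884, Δφ=0.8638926, Δλ=-0.7798602 rad; a=sin²(Δφ/2)+cosφ1·cosφ2·sin²(Δλ/2)=0.2694234057; c=2·atan2(√a, √(1-a))=1.091501936; dist=6371·c=6953.959 ≈ 6954.0 km; running total=17585.9 km
Leg 2 bearing: y=sinΔλ·cosφ2=-0.45825408, x=cosφ1·sinφ2-sinφ1·cosφ2·cosΔλ=0.75982954; θ=atan2(y, x)=-31.0942° <0 so +360° → 328.9058° ≈ 328.9°
Leg 3: φ1=0.8609884, φ2=0.4399574, Δφ=-0.4210310, Δλ=3.1133881 rad; a=sin²(Δφ/2)+cosφ1·cosφ2·sin²(Δλ/2)=0.6331764654; c=2·atan2(√a, √(1-a))=1.840403614; dist=6371·c=11725.211 ≈ 11725.2 km; running total=29311.1 km
Leg 3 bearing: y=sinΔλ·cosφ2=0.02551522, x=cosφ1·sinφ2-sinφ1·cosφ2·cosΔλ=0.96353780; θ=atan2(y, x)=1.5169° ≈ 1.5°
Leg 4: φ1=0.4399574, φ2=0.1142475, Δφ=-0.3257099, Δλ=-0.9058887 rad; a=sin²(Δφ/2)+cosφ1·cosφ2·sin²(Δλ/2)=0.1984280775; c=2·atan2(√a, √(1-a))=0.923359593; dist=6371·c=5882.724 ≈ 5882.7 km; running total=35193.8 km
Leg 4 bearing: y=sinΔλ·cosφ2=-0.78184339, x=cosφ1·sinφ2-sinφ1·cosφ2·cosΔλ=-0.15791902; θ=atan2(y, x)=-101.4191° <0 so +360° → 258.5809° ≈ 258.6°

Leg 1: dist=10631.9 km, bearing=266.0°
Leg 2: dist=6954.0 km, bearing=328.9°
Leg 3: dist=11725.2 km, bearing=1.5°
Leg 4: dist=5882.7 km, bearing=258.6°
Total: 35193.8 km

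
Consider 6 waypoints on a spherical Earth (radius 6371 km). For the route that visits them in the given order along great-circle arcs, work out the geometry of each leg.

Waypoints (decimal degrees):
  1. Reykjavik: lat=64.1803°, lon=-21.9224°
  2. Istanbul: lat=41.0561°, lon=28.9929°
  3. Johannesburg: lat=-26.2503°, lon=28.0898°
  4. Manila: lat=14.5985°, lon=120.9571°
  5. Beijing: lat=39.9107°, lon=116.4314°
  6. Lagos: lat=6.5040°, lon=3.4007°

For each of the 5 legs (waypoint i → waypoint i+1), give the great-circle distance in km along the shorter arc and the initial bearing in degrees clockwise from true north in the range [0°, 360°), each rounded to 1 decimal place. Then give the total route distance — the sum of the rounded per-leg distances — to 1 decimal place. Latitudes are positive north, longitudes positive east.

Leg 1: φ1=1.1201575, φ2=0.7165641, Δφ=-0.4035934, Δλ=0.8886396 rad; a=sin²(Δφ/2)+cosφ1·cosφ2·sin²(Δλ/2)=0.1008541544; c=2·atan2(√a, √(1-a))=0.646342910; dist=6371·c=4117.851 ≈ 4117.9 km; running total=4117.9 km
Leg 1 bearing: y=sinΔλ·cosφ2=0.58531784, x=cosφ1·sinφ2-sinφ1·cosφ2·cosΔλ=-0.14189220; θ=atan2(y, x)=103.6267° ≈ 103.6°
Leg 2: φ1=0.7165641, φ2=-0.4581542, Δφ=-1.1747183, Δλ=-0.0157621 rad; a=sin²(Δφ/2)+cosφ1·cosφ2·sin²(Δλ/2)=0.3071405089; c=2·atan2(√a, √(1-a))=1.174809345; dist=6371·c=7484.710 ≈ 7484.7 km; running total=11602.6 km
Leg 2 bearing: y=sinΔλ·cosφ2=-0.01413595, x=cosφ1·sinφ2-sinφ1·cosφ2·cosΔλ=-0.92250802; θ=atan2(y, x)=-179.1221° <0 so +360° → 180.8779° ≈ 180.9°
Leg 3: φ1=-0.4581542, φ2=0.2547919, Δφ=0.7129461, Δλ=1.6208402 rad; a=sin²(Δφ/2)+cosφ1·cosφ2·sin²(Δλ/2)=0.5774465487; c=2·atan2(√a, √(1-a))=1.726315571; dist=6371·c=10998.357 ≈ 10998.4 km; running total=22601.0 km
Leg 3 bearing: y=sinΔλ·cosφ2=0.96650426, x=cosφ1·sinφ2-sinφ1·cosφ2·cosΔλ=0.20464030; θ=atan2(y, x)=78.0452° ≈ 78.0°
Leg 4: φ1=0.2547919, φ2=0.6965731, Δφ=0.4417812, Δλ=-0.0789884 rad; a=sin²(Δφ/2)+cosφ1·cosφ2·sin²(Δλ/2)=0.0491614365; c=2·atan2(√a, √(1-a))=0.447163803; dist=6371·c=2848.881 ≈ 2848.9 km; running total=25449.9 km
Leg 4 bearing: y=sinΔλ·cosφ2=-0.06052468, x=cosφ1·sinφ2-sinφ1·cosφ2·cosΔλ=0.42815315; θ=atan2(y, x)=-8.0461° <0 so +360° → 351.9539° ≈ 352.0°
Leg 5: φ1=0.6965731, φ2=0.1135162, Δφ=-0.5830569, Δλ=-1.9727579 rad; a=sin²(Δφ/2)+cosφ1·cosφ2·sin²(Δλ/2)=0.6127402602; c=2·atan2(√a, √(1-a))=1.798232557; dist=6371·c=11456.540 ≈ 11456.5 km; running total=36906.4 km
Leg 5 bearing: y=sinΔλ·cosφ2=-0.91437229, x=cosφ1·sinφ2-sinφ1·cosφ2·cosΔλ=0.33627644; θ=atan2(y, x)=-69.8081° <0 so +360° → 290.1919° ≈ 290.2°

Leg 1: dist=4117.9 km, bearing=103.6°
Leg 2: dist=7484.7 km, bearing=180.9°
Leg 3: dist=10998.4 km, bearing=78.0°
Leg 4: dist=2848.9 km, bearing=352.0°
Leg 5: dist=11456.5 km, bearing=290.2°
Total: 36906.4 km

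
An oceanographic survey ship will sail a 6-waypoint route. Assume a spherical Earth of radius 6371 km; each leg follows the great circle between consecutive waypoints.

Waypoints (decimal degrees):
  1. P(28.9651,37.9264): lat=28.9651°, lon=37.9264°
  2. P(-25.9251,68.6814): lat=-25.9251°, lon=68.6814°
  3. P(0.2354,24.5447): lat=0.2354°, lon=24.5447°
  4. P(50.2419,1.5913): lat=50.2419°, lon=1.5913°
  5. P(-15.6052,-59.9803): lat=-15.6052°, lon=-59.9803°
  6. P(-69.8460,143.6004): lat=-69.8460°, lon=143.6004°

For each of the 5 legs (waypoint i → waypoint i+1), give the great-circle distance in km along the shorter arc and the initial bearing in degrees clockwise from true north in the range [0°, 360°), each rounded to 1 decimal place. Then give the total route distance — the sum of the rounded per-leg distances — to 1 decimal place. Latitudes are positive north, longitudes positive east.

Leg 1: dist=6930.0 km, bearing=148.7°
Leg 2: dist=5552.5 km, bearing=294.5°
Leg 3: dist=5970.8 km, bearing=342.0°
Leg 4: dist=9456.1 km, bearing=238.2°
Leg 5: dist=10336.4 km, bearing=187.9°
Total: 38245.8 km

Leg 1: φ1=0.5055364, φ2=-0.4524784, Δφ=-0.9580147, Δλ=0.5367760 rad; a=sin²(Δφ/2)+cosφ1·cosφ2·sin²(Δλ/2)=0.2677593309; c=2·atan2(√a, √(1-a))=1.087747478; dist=6371·c=6930.039 ≈ 6930.0 km; running total=6930.0 km
Leg 1 bearing: y=sinΔλ·cosφ2=0.45990724, x=cosφ1·sinφ2-sinφ1·cosφ2·cosΔλ=-0.75679747; θ=atan2(y, x)=148.7129° ≈ 148.7°
Leg 2: φ1=-0.4524784, φ2=0.0041085, Δφ=0.4565869, Δλ=-0.7703307 rad; a=sin²(Δφ/2)+cosφ1·cosφ2·sin²(Δλ/2)=0.1781720377; c=2·atan2(√a, √(1-a))=0.871530582; dist=6371·c=5552.521 ≈ 5552.5 km; running total=12482.5 km
Leg 2 bearing: y=sinΔλ·cosφ2=-0.69636676, x=cosφ1·sinφ2-sinφ1·cosφ2·cosΔλ=0.31745926; θ=atan2(y, x)=-65.4927° <0 so +360° → 294.5073° ≈ 294.5°
Leg 3: φ1=0.0041085, φ2=0.8768866, Δφ=0.8727781, Δλ=-0.4006124 rad; a=sin²(Δφ/2)+cosφ1·cosφ2·sin²(Δλ/2)=0.2039683808; c=2·atan2(√a, √(1-a))=0.937179693; dist=6371·c=5970.772 ≈ 5970.8 km; running total=18453.3 km
Leg 3 bearing: y=sinΔλ·cosφ2=-0.24941230, x=cosφ1·sinφ2-sinφ1·cosφ2·cosΔλ=0.76632541; θ=atan2(y, x)=-18.0283° <0 so +360° → 341.9717° ≈ 342.0°
Leg 4: φ1=0.8768866, φ2=-0.2723621, Δφ=-1.1492487, Δλ=-1.0746271 rad; a=sin²(Δφ/2)+cosφ1·cosφ2·sin²(Δλ/2)=0.4567797939; c=2·atan2(√a, √(1-a))=1.484247905; dist=6371·c=9456.143 ≈ 9456.1 km; running total=27909.4 km
Leg 4 bearing: y=sinΔλ·cosφ2=-0.84699594, x=cosφ1·sinφ2-sinφ1·cosφ2·cosΔλ=-0.52452449; θ=atan2(y, x)=-121.7690° <0 so +360° → 238.2310° ≈ 238.2°
Leg 5: φ1=-0.2723621, φ2=-1.2190427, Δφ=-0.9466805, Δλ=3.5531535 rad; a=sin²(Δφ/2)+cosφ1·cosφ2·sin²(Δλ/2)=0.5257991822; c=2·atan2(√a, √(1-a))=1.622417615; dist=6371·c=10336.423 ≈ 10336.4 km; running total=38245.8 km
Leg 5 bearing: y=sinΔλ·cosφ2=-0.13783174, x=cosφ1·sinφ2-sinφ1·cosφ2·cosΔλ=-0.98911072; θ=atan2(y, x)=-172.0670° <0 so +360° → 187.9330° ≈ 187.9°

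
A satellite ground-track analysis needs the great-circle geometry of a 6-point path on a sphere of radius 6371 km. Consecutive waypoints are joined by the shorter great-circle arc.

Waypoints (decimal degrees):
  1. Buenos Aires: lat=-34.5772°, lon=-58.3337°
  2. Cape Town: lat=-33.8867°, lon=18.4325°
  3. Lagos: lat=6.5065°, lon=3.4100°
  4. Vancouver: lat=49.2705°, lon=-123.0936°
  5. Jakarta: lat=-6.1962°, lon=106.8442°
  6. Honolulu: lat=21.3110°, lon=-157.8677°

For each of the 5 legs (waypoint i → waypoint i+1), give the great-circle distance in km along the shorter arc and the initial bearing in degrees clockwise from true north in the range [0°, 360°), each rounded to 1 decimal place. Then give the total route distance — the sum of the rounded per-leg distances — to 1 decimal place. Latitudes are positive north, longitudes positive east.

Leg 1: dist=6869.4 km, bearing=113.5°
Leg 2: dist=4762.0 km, bearing=337.7°
Leg 3: dist=11947.3 km, bearing=326.6°
Leg 4: dist=13338.2 km, bearing=298.6°
Leg 5: dist=10803.4 km, bearing=69.2°
Total: 47720.3 km

Leg 1: φ1=-0.6034860, φ2=-0.5914345, Δφ=0.0120515, Δλ=1.3398229 rad; a=sin²(Δφ/2)+cosφ1·cosφ2·sin²(Δλ/2)=0.2635539789; c=2·atan2(√a, √(1-a))=1.078226196; dist=6371·c=6869.379 ≈ 6869.4 km; running total=6869.4 km
Leg 1 bearing: y=sinΔλ·cosφ2=0.80809651, x=cosφ1·sinφ2-sinφ1·cosφ2·cosΔλ=-0.35121667; θ=atan2(y, x)=113.4908° ≈ 113.5°
Leg 2: φ1=-0.5914345, φ2=0.1135598, Δφ=0.7049943, Δλ=-0.2621921 rad; a=sin²(Δφ/2)+cosφ1·cosφ2·sin²(Δλ/2)=0.1332864352; c=2·atan2(√a, √(1-a))=0.747446377; dist=6371·c=4761.981 ≈ 4762.0 km; running total=11631.4 km
Leg 2 bearing: y=sinΔλ·cosφ2=-0.25752885, x=cosφ1·sinφ2-sinφ1·cosφ2·cosΔλ=0.62909740; θ=atan2(y, x)=-22.2623° <0 so +360° → 337.7377° ≈ 337.7°
Leg 3: φ1=0.1135598, φ2=0.8599324, Δφ=0.7463726, Δλ=-2.2079043 rad; a=sin²(Δφ/2)+cosφ1·cosφ2·sin²(Δλ/2)=0.6498886891; c=2·atan2(√a, √(1-a))=1.875255618; dist=6371·c=11947.254 ≈ 11947.3 km; running total=23578.7 km
Leg 3 bearing: y=sinΔλ·cosφ2=-0.52448310, x=cosφ1·sinφ2-sinφ1·cosφ2·cosΔλ=0.79690087; θ=atan2(y, x)=-33.3511° <0 so +360° → 326.6489° ≈ 326.6°
Leg 4: φ1=0.8599324, φ2=-0.1081441, Δφ=-0.9680765, Δλ=4.0131717 rad; a=sin²(Δφ/2)+cosφ1·cosφ2·sin²(Δλ/2)=0.7496462307; c=2·atan2(√a, √(1-a))=2.093578300; dist=6371·c=13338.187 ≈ 13338.2 km; running total=36916.9 km
Leg 4 bearing: y=sinΔλ·cosφ2=-0.76087513, x=cosφ1·sinφ2-sinφ1·cosφ2·cosΔλ=0.41445878; θ=atan2(y, x)=-61.4223° <0 so +360° → 298.5777° ≈ 298.6°
Leg 5: φ1=-0.1081441, φ2=0.3719471, Δφ=0.4800912, Δλ=-4.6200942 rad; a=sin²(Δφ/2)+cosφ1·cosφ2·sin²(Δλ/2)=0.5622932077; c=2·atan2(√a, √(1-a))=1.695707315; dist=6371·c=10803.351 ≈ 10803.4 km; running total=47720.3 km
Leg 5 bearing: y=sinΔλ·cosφ2=0.92765636, x=cosφ1·sinφ2-sinφ1·cosφ2·cosΔλ=0.35203963; θ=atan2(y, x)=69.2186° ≈ 69.2°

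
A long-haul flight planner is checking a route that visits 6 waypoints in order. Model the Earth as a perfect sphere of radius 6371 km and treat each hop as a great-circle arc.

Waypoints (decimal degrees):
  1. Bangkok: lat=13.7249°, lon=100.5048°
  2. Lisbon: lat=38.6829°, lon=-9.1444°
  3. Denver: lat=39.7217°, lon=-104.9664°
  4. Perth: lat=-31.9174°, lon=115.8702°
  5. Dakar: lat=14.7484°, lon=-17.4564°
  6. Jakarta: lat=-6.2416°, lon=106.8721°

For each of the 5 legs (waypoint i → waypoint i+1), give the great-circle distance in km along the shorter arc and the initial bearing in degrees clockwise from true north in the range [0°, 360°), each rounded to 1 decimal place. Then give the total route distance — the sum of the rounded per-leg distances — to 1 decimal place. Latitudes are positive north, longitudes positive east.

Leg 1: φ1=0.2395447, φ2=0.6751440, Δφ=0.4355993, Δλ=-1.9137396 rad; a=sin²(Δφ/2)+cosφ1·cosφ2·sin²(Δλ/2)=0.5533527111; c=2·atan2(√a, √(1-a))=1.677705286; dist=6371·c=10688.660 ≈ 10688.7 km; running total=10688.7 km
Leg 1 bearing: y=sinΔλ·cosφ2=-0.73516091, x=cosφ1·sinφ2-sinφ1·cosφ2·cosΔλ=0.66944185; θ=atan2(y, x)=-47.6788° <0 so +360° → 312.3212° ≈ 312.3°
Leg 2: φ1=0.6751440, φ2=0.6932744, Δφ=0.0181305, Δλ=-1.6724094 rad; a=sin²(Δφ/2)+cosφ1·cosφ2·sin²(Δλ/2)=0.3307435692; c=2·atan2(√a, √(1-a))=1.225460325; dist=6371·c=7807.408 ≈ 7807.4 km; running total=18496.1 km
Leg 2 bearing: y=sinΔλ·cosφ2=-0.76519013, x=cosφ1·sinφ2-sinφ1·cosφ2·cosΔλ=0.54762497; θ=atan2(y, x)=-54.4098° <0 so +360° → 305.5902° ≈ 305.6°
Leg 3: φ1=0.6932744, φ2=-0.5570637, Δφ=-1.2503382, Δλ=3.8543258 rad; a=sin²(Δφ/2)+cosφ1·cosφ2·sin²(Δλ/2)=0.9159072591; c=2·atan2(√a, √(1-a))=2.553165134; dist=6371·c=16266.215 ≈ 16266.2 km; running total=34762.3 km
Leg 3 bearing: y=sinΔλ·cosφ2=-0.55504105, x=cosφ1·sinφ2-sinφ1·cosφ2·cosΔλ=0.00374769; θ=atan2(y, x)=-89.6131° <0 so +360° → 270.3869° ≈ 270.4°
Leg 4: φ1=-0.5570637, φ2=0.2574081, Δφ=0.8144719, Δλ=-2.3269882 rad; a=sin²(Δφ/2)+cosφ1·cosφ2·sin²(Δλ/2)=0.8489104644; c=2·atan2(√a, √(1-a))=2.343147058; dist=6371·c=14928.190 ≈ 14928.2 km; running total=49690.5 km
Leg 4 bearing: y=sinΔλ·cosφ2=-0.70348688, x=cosφ1·sinφ2-sinφ1·cosφ2·cosΔλ=-0.13472995; θ=atan2(y, x)=-100.8419° <0 so +360° → 259.1581° ≈ 259.2°
Leg 5: φ1=0.2574081, φ2=-0.1089365, Δφ=-0.3663446, Δλ=2.1699417 rad; a=sin²(Δφ/2)+cosφ1·cosφ2·sin²(Δλ/2)=0.7849009267; c=2·atan2(√a, √(1-a))=2.177061044; dist=6371·c=13870.056 ≈ 13870.1 km; running total=63560.6 km
Leg 5 bearing: y=sinΔλ·cosφ2=0.82092267, x=cosφ1·sinφ2-sinφ1·cosφ2·cosΔλ=0.03757409; θ=atan2(y, x)=87.3794° ≈ 87.4°

Leg 1: dist=10688.7 km, bearing=312.3°
Leg 2: dist=7807.4 km, bearing=305.6°
Leg 3: dist=16266.2 km, bearing=270.4°
Leg 4: dist=14928.2 km, bearing=259.2°
Leg 5: dist=13870.1 km, bearing=87.4°
Total: 63560.6 km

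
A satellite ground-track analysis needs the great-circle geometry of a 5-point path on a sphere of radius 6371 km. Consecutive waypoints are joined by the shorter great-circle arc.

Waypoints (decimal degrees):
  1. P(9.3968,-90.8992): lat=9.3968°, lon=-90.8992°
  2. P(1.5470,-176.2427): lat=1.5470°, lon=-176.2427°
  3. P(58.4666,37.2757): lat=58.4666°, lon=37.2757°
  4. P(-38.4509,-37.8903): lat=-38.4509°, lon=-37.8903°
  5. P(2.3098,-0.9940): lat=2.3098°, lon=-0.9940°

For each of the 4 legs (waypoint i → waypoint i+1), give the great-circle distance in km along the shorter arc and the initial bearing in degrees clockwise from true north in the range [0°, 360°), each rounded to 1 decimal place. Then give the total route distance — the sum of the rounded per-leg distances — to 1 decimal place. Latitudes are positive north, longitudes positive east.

Leg 1: φ1=0.1640051, φ2=0.0270002, Δφ=-0.1370049, Δλ=-1.4895251 rad; a=sin²(Δφ/2)+cosφ1·cosφ2·sin²(Δλ/2)=0.4577644556; c=2·atan2(√a, √(1-a))=1.486224459; dist=6371·c=9468.736 ≈ 9468.7 km; running total=9468.7 km
Leg 1 bearing: y=sinΔλ·cosφ2=-0.99633603, x=cosφ1·sinφ2-sinφ1·cosφ2·cosΔλ=0.01338490; θ=atan2(y, x)=-89.2303° <0 so +360° → 270.7697° ≈ 270.8°
Leg 2: φ1=0.0270002, φ2=1.0204347, Δφ=0.9934344, Δλ=3.7265991 rad; a=sin²(Δφ/2)+cosφ1·cosφ2·sin²(Δλ/2)=0.7064282141; c=2·atan2(√a, √(1-a))=1.996384356; dist=6371·c=12718.965 ≈ 12719.0 km; running total=22187.7 km
Leg 2 bearing: y=sinΔλ·cosφ2=-0.28880061, x=cosφ1·sinφ2-sinφ1·cosφ2·cosΔλ=0.86379614; θ=atan2(y, x)=-18.4868° <0 so +360° → 341.5132° ≈ 341.5°
Leg 3: φ1=1.0204347, φ2=-0.6710948, Δφ=-1.6915295, Δλ=-1.3118942 rad; a=sin²(Δφ/2)+cosφ1·cosφ2·sin²(Δλ/2)=0.7125795854; c=2·atan2(√a, √(1-a))=2.009934061; dist=6371·c=12805.290 ≈ 12805.3 km; running total=34993.0 km
Leg 3 bearing: y=sinΔλ·cosφ2=-0.75704052, x=cosφ1·sinφ2-sinφ1·cosφ2·cosΔλ=-0.49611424; θ=atan2(y, x)=-123.2382° <0 so +360° → 236.7618° ≈ 236.8°
Leg 4: φ1=-0.6710948, φ2=0.0403136, Δφ=0.7114084, Δλ=0.6439619 rad; a=sin²(Δφ/2)+cosφ1·cosφ2·sin²(Δλ/2)=0.1996371793; c=2·atan2(√a, √(1-a))=0.926387857; dist=6371·c=5902.017 ≈ 5902.0 km; running total=40895.0 km
Leg 4 bearing: y=sinΔλ·cosφ2=0.59988079, x=cosφ1·sinφ2-sinφ1·cosφ2·cosΔλ=0.52846167; θ=atan2(y, x)=48.6217° ≈ 48.6°

Leg 1: dist=9468.7 km, bearing=270.8°
Leg 2: dist=12719.0 km, bearing=341.5°
Leg 3: dist=12805.3 km, bearing=236.8°
Leg 4: dist=5902.0 km, bearing=48.6°
Total: 40895.0 km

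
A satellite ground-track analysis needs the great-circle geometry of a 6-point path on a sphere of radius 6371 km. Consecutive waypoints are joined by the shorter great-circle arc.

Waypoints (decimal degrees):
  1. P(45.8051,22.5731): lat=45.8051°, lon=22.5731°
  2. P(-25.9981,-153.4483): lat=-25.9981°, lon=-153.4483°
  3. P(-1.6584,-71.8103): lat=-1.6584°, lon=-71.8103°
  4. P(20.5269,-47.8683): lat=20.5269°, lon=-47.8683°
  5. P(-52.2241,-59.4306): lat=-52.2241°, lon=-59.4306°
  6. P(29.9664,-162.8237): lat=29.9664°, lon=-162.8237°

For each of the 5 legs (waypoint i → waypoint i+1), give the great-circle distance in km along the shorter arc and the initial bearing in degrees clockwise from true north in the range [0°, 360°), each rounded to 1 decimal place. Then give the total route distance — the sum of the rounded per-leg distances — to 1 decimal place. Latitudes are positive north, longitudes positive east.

Leg 1: dist=17784.4 km, bearing=349.5°
Leg 2: dist=9091.2 km, bearing=87.8°
Leg 3: dist=3589.7 km, bearing=45.4°
Leg 4: dist=8167.1 km, bearing=187.4°
Leg 5: dist=13474.6 km, bearing=279.9°
Total: 52107.0 km

Leg 1: φ1=0.7994498, φ2=-0.4537524, Δφ=-1.2532023, Δλ=-3.0721530 rad; a=sin²(Δφ/2)+cosφ1·cosφ2·sin²(Δλ/2)=0.9696646940; c=2·atan2(√a, √(1-a))=2.791466326; dist=6371·c=17784.432 ≈ 17784.4 km; running total=17784.4 km
Leg 1 bearing: y=sinΔλ·cosφ2=-0.06236283, x=cosφ1·sinφ2-sinφ1·cosφ2·cosΔλ=0.33729984; θ=atan2(y, x)=-10.4750° <0 so +360° → 349.5250° ≈ 349.5°
Leg 2: φ1=-0.4537524, φ2=-0.0289445, Δφ=0.4248079, Δλ=1.4248519 rad; a=sin²(Δφ/2)+cosφ1·cosφ2·sin²(Δλ/2)=0.4283289997; c=2·atan2(√a, √(1-a))=1.426958858; dist=6371·c=9091.155 ≈ 9091.2 km; running total=26875.6 km
Leg 2 bearing: y=sinΔλ·cosφ2=0.98895459, x=cosφ1·sinφ2-sinφ1·cosφ2·cosΔλ=0.03770795; θ=atan2(y, x)=87.8164° ≈ 87.8°
Leg 3: φ1=-0.0289445, φ2=0.3582620, Δφ=0.3872065, Δλ=0.4178667 rad; a=sin²(Δφ/2)+cosφ1·cosφ2·sin²(Δλ/2)=0.0772894699; c=2·atan2(√a, √(1-a))=0.563443297; dist=6371·c=3589.697 ≈ 3589.7 km; running total=30465.3 km
Leg 3 bearing: y=sinΔλ·cosφ2=0.38004573, x=cosφ1·sinφ2-sinφ1·cosφ2·cosΔλ=0.37527120; θ=atan2(y, x)=45.3622° ≈ 45.4°
Leg 4: φ1=0.3582620, φ2=-0.9114825, Δφ=-1.2697445, Δλ=-0.2018002 rad; a=sin²(Δφ/2)+cosφ1·cosφ2·sin²(Δλ/2)=0.3575583005; c=2·atan2(√a, √(1-a))=1.281911542; dist=6371·c=8167.058 ≈ 8167.1 km; running total=38632.4 km
Leg 4 bearing: y=sinΔλ·cosφ2=-0.12278037, x=cosφ1·sinφ2-sinφ1·cosφ2·cosΔλ=-0.95066631; θ=atan2(y, x)=-172.6409° <0 so +360° → 187.3591° ≈ 187.4°
Leg 5: φ1=-0.9114825, φ2=0.5230123, Δφ=1.4344948, Δλ=-1.8045500 rad; a=sin²(Δφ/2)+cosφ1·cosφ2·sin²(Δλ/2)=0.7588638928; c=2·atan2(√a, √(1-a))=2.114989270; dist=6371·c=13474.597 ≈ 13474.6 km; running total=52107.0 km
Leg 5 bearing: y=sinΔλ·cosφ2=-0.84275788, x=cosφ1·sinφ2-sinφ1·cosφ2·cosΔλ=0.14736720; θ=atan2(y, x)=-80.0814° <0 so +360° → 279.9186° ≈ 279.9°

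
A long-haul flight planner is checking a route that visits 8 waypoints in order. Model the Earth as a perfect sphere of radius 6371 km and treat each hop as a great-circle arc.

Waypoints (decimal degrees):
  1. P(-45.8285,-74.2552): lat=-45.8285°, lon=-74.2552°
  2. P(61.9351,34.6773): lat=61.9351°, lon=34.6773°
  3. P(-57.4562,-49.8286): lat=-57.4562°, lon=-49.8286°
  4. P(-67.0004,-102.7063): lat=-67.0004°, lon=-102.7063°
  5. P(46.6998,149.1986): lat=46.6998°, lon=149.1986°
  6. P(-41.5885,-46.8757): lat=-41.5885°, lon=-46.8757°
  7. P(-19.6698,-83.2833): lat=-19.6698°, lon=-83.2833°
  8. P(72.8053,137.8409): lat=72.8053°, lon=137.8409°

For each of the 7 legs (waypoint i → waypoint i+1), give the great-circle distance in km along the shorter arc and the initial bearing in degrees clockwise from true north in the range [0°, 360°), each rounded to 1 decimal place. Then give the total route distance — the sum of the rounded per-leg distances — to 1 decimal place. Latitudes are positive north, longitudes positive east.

Leg 1: dist=15308.3 km, bearing=41.4°
Leg 2: dist=15125.1 km, bearing=230.5°
Leg 3: dist=2832.0 km, bearing=226.4°
Leg 4: dist=15440.9 km, bearing=277.7°
Leg 5: dist=18615.6 km, bearing=71.9°
Leg 6: dist=4202.2 km, bearing=294.2°
Leg 7: dist=13575.8 km, bearing=346.7°
Total: 85099.9 km

Leg 1: φ1=-0.7998582, φ2=1.0809714, Δφ=1.8808296, Δλ=1.9012308 rad; a=sin²(Δφ/2)+cosφ1·cosφ2·sin²(Δλ/2)=0.8696420141; c=2·atan2(√a, √(1-a))=2.402802835; dist=6371·c=15308.257 ≈ 15308.3 km; running total=15308.3 km
Leg 1 bearing: y=sinΔλ·cosφ2=0.44501958, x=cosφ1·sinφ2-sinφ1·cosφ2·cosΔλ=0.50538767; θ=atan2(y, x)=41.3656° ≈ 41.4°
Leg 2: φ1=1.0809714, φ2=-1.0027999, Δφ=-2.0837713, Δλ=-1.4749062 rad; a=sin²(Δφ/2)+cosφ1·cosφ2·sin²(Δλ/2)=0.8598137020; c=2·atan2(√a, √(1-a))=2.374061893; dist=6371·c=15125.148 ≈ 15125.1 km; running total=30433.4 km
Leg 2 bearing: y=sinΔλ·cosφ2=-0.53547290, x=cosφ1·sinφ2-sinφ1·cosφ2·cosΔλ=-0.44204657; θ=atan2(y, x)=-129.5405° <0 so +360° → 230.4595° ≈ 230.5°
Leg 3: φ1=-1.0027999, φ2=-1.1693776, Δφ=-0.1665777, Δλ=-0.9228900 rad; a=sin²(Δφ/2)+cosφ1·cosφ2·sin²(Δλ/2)=0.0485888645; c=2·atan2(√a, √(1-a))=0.444508164; dist=6371·c=2831.962 ≈ 2832.0 km; running total=33265.4 km
Leg 3 bearing: y=sinΔλ·cosφ2=-0.31154399, x=cosφ1·sinφ2-sinφ1·cosφ2·cosΔλ=-0.29639887; θ=atan2(y, x)=-133.5729° <0 so +360° → 226.4271° ≈ 226.4°
Leg 4: φ1=-1.1693776, φ2=0.8150653, Δφ=1.9844429, Δλ=4.3965699 rad; a=sin²(Δφ/2)+cosφ1·cosφ2·sin²(Δλ/2)=0.8765737180; c=2·atan2(√a, √(1-a))=2.423629807; dist=6371·c=15440.945 ≈ 15440.9 km; running total=48706.3 km
Leg 4 bearing: y=sinΔλ·cosφ2=-0.65190177, x=cosφ1·sinφ2-sinφ1·cosφ2·cosΔλ=0.08827811; θ=atan2(y, x)=-82.2881° <0 so +360° → 277.7119° ≈ 277.7°
Leg 5: φ1=0.8150653, φ2=-0.7258563, Δφ=-1.5409215, Δλ=-3.4221421 rad; a=sin²(Δφ/2)+cosφ1·cosφ2·sin²(Δλ/2)=0.9879845285; c=2·atan2(√a, √(1-a))=2.921921025; dist=6371·c=18615.559 ≈ 18615.6 km; running total=67321.9 km
Leg 5 bearing: y=sinΔλ·cosφ2=0.20708997, x=cosφ1·sinφ2-sinφ1·cosφ2·cosΔλ=0.06780961; θ=atan2(y, x)=71.8695° ≈ 71.9°
Leg 6: φ1=-0.7258563, φ2=-0.3433028, Δφ=0.3825535, Δλ=-0.6354325 rad; a=sin²(Δφ/2)+cosφ1·cosφ2·sin²(Δλ/2)=0.1048759760; c=2·atan2(√a, √(1-a))=0.659582648; dist=6371·c=4202.201 ≈ 4202.2 km; running total=71524.1 km
Leg 6 bearing: y=sinΔλ·cosφ2=-0.55889229, x=cosφ1·sinφ2-sinφ1·cosφ2·cosΔλ=0.25129152; θ=atan2(y, x)=-65.7902° <0 so +360° → 294.2098° ≈ 294.2°
Leg 7: φ1=-0.3433028, φ2=1.2706922, Δφ=1.6139950, Δλ=3.8593453 rad; a=sin²(Δφ/2)+cosφ1·cosφ2·sin²(Δλ/2)=0.7656234176; c=2·atan2(√a, √(1-a))=2.130867897; dist=6371·c=13575.759 ≈ 13575.8 km; running total=85099.9 km
Leg 7 bearing: y=sinΔλ·cosφ2=-0.19442714, x=cosφ1·sinφ2-sinφ1·cosφ2·cosΔλ=0.82460590; θ=atan2(y, x)=-13.2670° <0 so +360° → 346.7330° ≈ 346.7°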